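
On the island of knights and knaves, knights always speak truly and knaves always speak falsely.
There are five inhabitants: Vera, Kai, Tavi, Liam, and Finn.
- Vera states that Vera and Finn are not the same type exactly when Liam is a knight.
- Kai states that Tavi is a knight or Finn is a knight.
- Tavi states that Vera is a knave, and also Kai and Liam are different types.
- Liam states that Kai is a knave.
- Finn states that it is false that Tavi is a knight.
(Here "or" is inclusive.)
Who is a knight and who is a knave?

Vera is a knight, Kai is a knight, Tavi is a knave, Liam is a knave, and Finn is a knight.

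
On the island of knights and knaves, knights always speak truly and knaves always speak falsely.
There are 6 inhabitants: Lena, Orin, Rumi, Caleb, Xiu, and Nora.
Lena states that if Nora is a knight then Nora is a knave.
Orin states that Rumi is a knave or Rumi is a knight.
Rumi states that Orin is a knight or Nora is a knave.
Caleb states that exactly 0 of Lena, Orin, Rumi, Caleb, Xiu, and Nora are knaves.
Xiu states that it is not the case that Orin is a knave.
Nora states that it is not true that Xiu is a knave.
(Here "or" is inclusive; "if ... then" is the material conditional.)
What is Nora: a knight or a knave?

Nora is a knight.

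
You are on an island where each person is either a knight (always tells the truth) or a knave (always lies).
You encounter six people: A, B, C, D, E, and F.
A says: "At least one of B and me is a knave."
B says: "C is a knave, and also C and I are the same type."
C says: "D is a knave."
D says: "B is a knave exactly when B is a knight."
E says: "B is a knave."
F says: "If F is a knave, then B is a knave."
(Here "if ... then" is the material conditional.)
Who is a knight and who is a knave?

Knights: A, C, E, and F. Knaves: B and D.

A is a knight; "at least one of B and me is a knave" is true, as required.
Since B is a knave, "C is a knave, and also C and I are the same type" needs to be False, which holds.
C (knight): "D is a knave" — true. ✓
As a knave, D's statement "B is a knave exactly when B is a knight" should be False; it is.
E is a knight, and the claim "B is a knave" is indeed true.
Since F is a knight, "if F is a knave, then B is a knave" needs to be true, which holds.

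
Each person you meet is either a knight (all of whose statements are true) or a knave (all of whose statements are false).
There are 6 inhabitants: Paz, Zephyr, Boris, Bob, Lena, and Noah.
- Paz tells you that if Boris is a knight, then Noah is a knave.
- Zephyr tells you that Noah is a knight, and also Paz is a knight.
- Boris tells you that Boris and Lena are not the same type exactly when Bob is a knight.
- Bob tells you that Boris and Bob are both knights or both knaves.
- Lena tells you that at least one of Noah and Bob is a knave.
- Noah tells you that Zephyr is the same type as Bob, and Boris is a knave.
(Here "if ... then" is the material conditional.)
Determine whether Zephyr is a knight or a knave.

Zephyr is a knave.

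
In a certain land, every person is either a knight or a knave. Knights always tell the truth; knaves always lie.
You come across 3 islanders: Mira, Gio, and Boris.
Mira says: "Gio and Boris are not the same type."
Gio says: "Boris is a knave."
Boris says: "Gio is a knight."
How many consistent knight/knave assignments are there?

0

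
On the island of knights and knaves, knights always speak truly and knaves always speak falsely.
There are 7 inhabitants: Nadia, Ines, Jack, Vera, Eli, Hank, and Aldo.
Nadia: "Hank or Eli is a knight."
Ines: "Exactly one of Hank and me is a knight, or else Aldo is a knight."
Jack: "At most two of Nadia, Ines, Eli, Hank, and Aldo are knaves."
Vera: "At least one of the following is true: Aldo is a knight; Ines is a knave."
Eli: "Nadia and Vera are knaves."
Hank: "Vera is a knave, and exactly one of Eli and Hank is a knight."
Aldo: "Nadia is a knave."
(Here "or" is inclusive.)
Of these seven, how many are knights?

3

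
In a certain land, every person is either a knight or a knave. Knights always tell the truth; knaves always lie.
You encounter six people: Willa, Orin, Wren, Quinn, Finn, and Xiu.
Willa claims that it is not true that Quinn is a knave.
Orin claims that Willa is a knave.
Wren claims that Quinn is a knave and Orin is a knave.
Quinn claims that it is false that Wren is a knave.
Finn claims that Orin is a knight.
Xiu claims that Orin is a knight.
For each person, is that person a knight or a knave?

Willa is a knave, so "it is not true that Quinn is a knave" must be False — and it is.
Orin (knight): "Willa is a knave" — True. ✓
Wren is a knave, so "Quinn is a knave and Orin is a knave" must be False — and it is.
Since Quinn is a knave, "it is false that Wren is a knave" needs to be False, which holds.
As a knight, Finn's statement "Orin is a knight" should be True; it is.
As a knight, Xiu's statement "Orin is a knight" should be True; it is.

Knights: Orin, Finn, and Xiu. Knaves: Willa, Wren, and Quinn.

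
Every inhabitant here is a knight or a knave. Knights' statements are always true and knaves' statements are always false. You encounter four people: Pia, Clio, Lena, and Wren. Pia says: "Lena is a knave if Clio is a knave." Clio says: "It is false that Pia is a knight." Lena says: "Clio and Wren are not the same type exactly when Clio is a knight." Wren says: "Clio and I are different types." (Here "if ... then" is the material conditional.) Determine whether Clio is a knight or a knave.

Clio is a knave.

Consistent assignments: {Pia=knight, Clio=knave, Lena=knave, Wren=knight}
In every consistent assignment, Clio is a knave.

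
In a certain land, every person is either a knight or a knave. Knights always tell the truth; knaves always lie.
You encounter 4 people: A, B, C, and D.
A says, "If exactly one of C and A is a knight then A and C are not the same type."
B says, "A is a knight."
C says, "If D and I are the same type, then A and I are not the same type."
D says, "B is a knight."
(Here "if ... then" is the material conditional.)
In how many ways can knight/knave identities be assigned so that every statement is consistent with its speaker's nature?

0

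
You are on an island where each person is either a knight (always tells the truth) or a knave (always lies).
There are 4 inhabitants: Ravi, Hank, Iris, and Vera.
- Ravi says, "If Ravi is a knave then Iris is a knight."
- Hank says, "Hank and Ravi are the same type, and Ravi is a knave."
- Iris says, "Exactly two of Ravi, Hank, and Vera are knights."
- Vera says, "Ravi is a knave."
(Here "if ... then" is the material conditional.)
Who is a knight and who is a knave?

Ravi is a knight, Hank is a knave, Iris is a knave, and Vera is a knave.

Suppose Ravi is a knave. Then Ravi's statement "if Ravi is a knave then Iris is a knight" would have to be false. Checking the 8 ways to assign the others, none is consistent with every speaker.
(For instance, with Hank=knave, Iris=knave, Vera=knave, Hank's claim "Hank and Ravi are the same type, and Ravi is a knave" comes out true where it would need to be false.)
So Ravi must be a knight, making "if Ravi is a knave then Iris is a knight" true. Taking Ravi=knight, Hank=knave, Iris=knave, Vera=knave, each remaining statement checks out:
  Hank (knave): "Hank and Ravi are the same type, and Ravi is a knave" — false. ✓
  Iris (knave): "exactly two of Ravi, Hank, and Vera are knights" — false. ✓
  Vera (knave): "Ravi is a knave" — false. ✓
This is the unique consistent assignment.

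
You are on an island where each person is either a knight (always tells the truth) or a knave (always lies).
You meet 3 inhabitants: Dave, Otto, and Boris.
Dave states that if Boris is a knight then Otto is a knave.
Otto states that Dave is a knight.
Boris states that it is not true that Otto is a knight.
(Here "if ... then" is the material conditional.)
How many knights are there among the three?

The unique consistent assignment is Dave=knight, Otto=knight, Boris=knave.
That has 2 knights.

2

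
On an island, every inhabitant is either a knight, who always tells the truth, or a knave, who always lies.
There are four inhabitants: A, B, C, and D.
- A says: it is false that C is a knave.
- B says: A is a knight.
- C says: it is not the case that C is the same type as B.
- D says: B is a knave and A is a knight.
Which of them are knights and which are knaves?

As a knave, A's statement "it is false that C is a knave" should be false; it is.
As a knave, B's statement "A is a knight" should be false; it is.
Since C is a knave, "it is not the case that C is the same type as B" needs to be false, which holds.
D is a knave, so "B is a knave and A is a knight" must be false — and it is.

Knights: none. Knaves: A, B, C, and D.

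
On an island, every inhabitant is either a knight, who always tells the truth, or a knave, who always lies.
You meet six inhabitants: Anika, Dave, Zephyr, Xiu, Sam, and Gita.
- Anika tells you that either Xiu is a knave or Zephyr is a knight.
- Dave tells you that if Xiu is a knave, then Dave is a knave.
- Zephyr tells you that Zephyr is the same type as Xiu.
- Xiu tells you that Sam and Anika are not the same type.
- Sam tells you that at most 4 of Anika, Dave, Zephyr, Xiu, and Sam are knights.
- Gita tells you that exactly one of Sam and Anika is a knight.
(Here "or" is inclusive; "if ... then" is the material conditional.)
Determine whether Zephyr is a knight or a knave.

Zephyr is a knave.

Consistent assignments: {Anika=knave, Dave=knight, Zephyr=knave, Xiu=knight, Sam=knight, Gita=knight}
In every consistent assignment, Zephyr is a knave.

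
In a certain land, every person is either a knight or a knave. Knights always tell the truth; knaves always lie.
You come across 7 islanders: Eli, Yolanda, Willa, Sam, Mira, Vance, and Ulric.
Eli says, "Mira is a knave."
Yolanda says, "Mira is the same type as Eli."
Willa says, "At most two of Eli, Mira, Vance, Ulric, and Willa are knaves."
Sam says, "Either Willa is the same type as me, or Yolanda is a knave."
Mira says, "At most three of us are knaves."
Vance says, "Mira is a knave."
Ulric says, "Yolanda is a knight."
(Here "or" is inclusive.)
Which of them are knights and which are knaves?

Eli is a knight, Yolanda is a knave, Willa is a knave, Sam is a knight, Mira is a knave, Vance is a knight, and Ulric is a knave.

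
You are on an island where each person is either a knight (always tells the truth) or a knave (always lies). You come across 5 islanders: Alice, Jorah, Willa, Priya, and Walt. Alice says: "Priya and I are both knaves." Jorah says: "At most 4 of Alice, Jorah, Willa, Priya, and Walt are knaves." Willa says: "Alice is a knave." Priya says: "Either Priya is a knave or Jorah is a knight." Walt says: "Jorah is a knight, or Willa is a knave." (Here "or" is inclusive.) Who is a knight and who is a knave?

Alice is a knave, Jorah is a knight, Willa is a knight, Priya is a knight, and Walt is a knight.

Alice (knave): "Priya and I are both knaves" — false. ✓
As a knight, Jorah's statement "at most 4 of Alice, Jorah, Willa, Priya, and Walt are knaves" should be True; it is.
As a knight, Willa's statement "Alice is a knave" should be True; it is.
Priya (knight): "either Priya is a knave or Jorah is a knight" — True. ✓
Since Walt is a knight, "Jorah is a knight, or Willa is a knave" needs to be True, which holds.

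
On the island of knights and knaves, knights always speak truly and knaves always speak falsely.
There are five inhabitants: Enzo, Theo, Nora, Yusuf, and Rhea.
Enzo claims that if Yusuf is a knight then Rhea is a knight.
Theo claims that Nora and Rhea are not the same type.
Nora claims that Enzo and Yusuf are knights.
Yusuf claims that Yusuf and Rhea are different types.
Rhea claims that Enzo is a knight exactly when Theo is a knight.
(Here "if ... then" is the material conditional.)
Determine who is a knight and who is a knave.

Knights: Enzo. Knaves: Theo, Nora, Yusuf, and Rhea.

Enzo (knight): "if Yusuf is a knight then Rhea is a knight" — true. ✓
Since Theo is a knave, "Nora and Rhea are not the same type" needs to be False, which holds.
Nora is a knave, so "Enzo and Yusuf are knights" must be False — and it is.
As a knave, Yusuf's statement "Yusuf and Rhea are different types" should be False; it is.
Rhea is a knave; "Enzo is a knight exactly when Theo is a knight" is False, as required.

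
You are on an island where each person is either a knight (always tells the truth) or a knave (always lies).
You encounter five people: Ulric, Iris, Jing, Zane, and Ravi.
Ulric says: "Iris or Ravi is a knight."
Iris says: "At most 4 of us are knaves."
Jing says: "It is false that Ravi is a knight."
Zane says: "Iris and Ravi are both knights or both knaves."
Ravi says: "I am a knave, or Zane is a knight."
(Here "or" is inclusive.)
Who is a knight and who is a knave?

Ulric is a knight; "Iris or Ravi is a knight" is true, as required.
Iris is a knight; "at most 4 of us are knaves" is true, as required.
Jing is a knave; "it is false that Ravi is a knight" is False, as required.
Zane is a knight, and the claim "Iris and Ravi are both knights or both knaves" is indeed true.
Ravi is a knight, so "I am a knave, or Zane is a knight" must be true — and it is.

Ulric is a knight, Iris is a knight, Jing is a knave, Zane is a knight, and Ravi is a knight.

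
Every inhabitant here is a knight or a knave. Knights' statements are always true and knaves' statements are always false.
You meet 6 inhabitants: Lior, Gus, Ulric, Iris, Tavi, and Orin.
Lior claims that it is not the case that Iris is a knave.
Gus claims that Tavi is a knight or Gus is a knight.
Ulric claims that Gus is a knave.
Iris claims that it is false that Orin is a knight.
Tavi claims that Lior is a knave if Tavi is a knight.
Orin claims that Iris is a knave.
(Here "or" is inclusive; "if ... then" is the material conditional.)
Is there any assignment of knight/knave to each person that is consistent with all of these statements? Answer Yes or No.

Yes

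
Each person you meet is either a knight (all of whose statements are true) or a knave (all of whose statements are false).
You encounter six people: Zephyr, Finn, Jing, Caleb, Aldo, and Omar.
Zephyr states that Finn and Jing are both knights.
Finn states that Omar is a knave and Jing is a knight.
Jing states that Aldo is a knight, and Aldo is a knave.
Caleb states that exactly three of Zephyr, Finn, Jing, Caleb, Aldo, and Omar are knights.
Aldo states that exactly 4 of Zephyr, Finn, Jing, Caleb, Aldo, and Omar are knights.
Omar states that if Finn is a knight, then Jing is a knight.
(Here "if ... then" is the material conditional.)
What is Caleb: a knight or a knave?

Caleb is a knave.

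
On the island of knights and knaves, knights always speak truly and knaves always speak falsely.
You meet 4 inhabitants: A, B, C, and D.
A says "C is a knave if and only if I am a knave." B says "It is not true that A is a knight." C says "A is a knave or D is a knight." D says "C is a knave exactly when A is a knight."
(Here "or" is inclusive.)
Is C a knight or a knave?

C is a knight.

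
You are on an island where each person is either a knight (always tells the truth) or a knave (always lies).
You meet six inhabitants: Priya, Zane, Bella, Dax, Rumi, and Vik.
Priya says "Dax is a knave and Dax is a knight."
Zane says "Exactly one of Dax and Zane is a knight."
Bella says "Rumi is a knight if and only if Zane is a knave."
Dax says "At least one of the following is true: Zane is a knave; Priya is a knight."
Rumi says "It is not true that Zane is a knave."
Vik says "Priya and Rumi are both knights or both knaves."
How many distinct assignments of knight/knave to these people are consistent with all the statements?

1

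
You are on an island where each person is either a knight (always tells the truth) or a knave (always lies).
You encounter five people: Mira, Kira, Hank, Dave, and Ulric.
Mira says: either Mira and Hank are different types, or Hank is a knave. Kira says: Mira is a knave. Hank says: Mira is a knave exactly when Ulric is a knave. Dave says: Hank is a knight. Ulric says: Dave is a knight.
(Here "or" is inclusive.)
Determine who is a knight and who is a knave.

Mira is a knight, Kira is a knave, Hank is a knave, Dave is a knave, and Ulric is a knave.

Mira is a knight; "either Mira and Hank are different types, or Hank is a knave" is True, as required.
As a knave, Kira's statement "Mira is a knave" should be false; it is.
Since Hank is a knave, "Mira is a knave exactly when Ulric is a knave" needs to be false, which holds.
Dave is a knave, and the claim "Hank is a knight" is indeed false.
Ulric is a knave, so "Dave is a knight" must be false — and it is.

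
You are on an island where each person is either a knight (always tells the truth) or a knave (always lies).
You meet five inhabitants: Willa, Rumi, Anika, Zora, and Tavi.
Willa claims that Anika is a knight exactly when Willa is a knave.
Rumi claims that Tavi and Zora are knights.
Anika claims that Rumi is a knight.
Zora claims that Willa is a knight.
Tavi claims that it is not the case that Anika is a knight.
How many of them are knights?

The unique consistent assignment is Willa=knave, Rumi=knave, Anika=knave, Zora=knave, Tavi=knight.
That has 1 knight.

1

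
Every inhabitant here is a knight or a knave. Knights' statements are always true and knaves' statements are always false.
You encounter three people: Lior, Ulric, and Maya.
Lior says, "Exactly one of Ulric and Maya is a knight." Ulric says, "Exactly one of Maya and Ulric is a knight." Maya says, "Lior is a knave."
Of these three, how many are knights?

The unique consistent assignment is Lior=knight, Ulric=knight, Maya=knave.
That has 2 knights.

2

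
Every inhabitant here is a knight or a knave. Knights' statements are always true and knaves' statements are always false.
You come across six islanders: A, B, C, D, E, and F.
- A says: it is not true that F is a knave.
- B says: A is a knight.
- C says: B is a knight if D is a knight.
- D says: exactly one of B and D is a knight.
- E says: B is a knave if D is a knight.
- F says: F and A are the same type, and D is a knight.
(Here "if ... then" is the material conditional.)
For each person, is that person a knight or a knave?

As a knave, A's statement "it is not true that F is a knave" should be false; it is.
B is a knave, and the claim "A is a knight" is indeed false.
C is a knight, and the claim "B is a knight if D is a knight" is indeed true.
Since D is a knave, "exactly one of B and D is a knight" needs to be false, which holds.
E is a knight; "B is a knave if D is a knight" is true, as required.
As a knave, F's statement "F and A are the same type, and D is a knight" should be false; it is.

Knights: C and E. Knaves: A, B, D, and F.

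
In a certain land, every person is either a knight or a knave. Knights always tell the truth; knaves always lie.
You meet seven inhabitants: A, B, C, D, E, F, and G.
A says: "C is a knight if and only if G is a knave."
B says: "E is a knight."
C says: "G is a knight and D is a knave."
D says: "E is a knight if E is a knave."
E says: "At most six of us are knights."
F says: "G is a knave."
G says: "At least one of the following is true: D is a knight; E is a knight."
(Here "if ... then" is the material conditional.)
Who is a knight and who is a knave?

As a knight, A's statement "C is a knight if and only if G is a knave" should be true; it is.
As a knight, B's statement "E is a knight" should be true; it is.
C (knave): "G is a knight and D is a knave" — false. ✓
Since D is a knight, "E is a knight if E is a knave" needs to be true, which holds.
As a knight, E's statement "at most six of us are knights" should be true; it is.
F is a knave, so "G is a knave" must be false — and it is.
G is a knight, so "at least one of the following is true: D is a knight; E is a knight" must be true — and it is.

A is a knight, B is a knight, C is a knave, D is a knight, E is a knight, F is a knave, and G is a knight.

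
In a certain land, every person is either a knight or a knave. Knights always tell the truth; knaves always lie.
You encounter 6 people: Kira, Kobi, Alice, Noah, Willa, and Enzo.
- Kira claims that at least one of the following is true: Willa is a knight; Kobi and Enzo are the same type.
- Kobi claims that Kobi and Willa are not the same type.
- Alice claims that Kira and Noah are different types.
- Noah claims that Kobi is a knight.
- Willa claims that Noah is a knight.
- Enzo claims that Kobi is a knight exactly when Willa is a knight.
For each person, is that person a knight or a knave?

Kira is a knave, Kobi is a knave, Alice is a knave, Noah is a knave, Willa is a knave, and Enzo is a knight.

Kira is a knave, and the claim "at least one of the following is true: Willa is a knight; Kobi and Enzo are the same type" is indeed false.
Kobi is a knave, so "Kobi and Willa are not the same type" must be false — and it is.
Since Alice is a knave, "Kira and Noah are different types" needs to be false, which holds.
Noah is a knave; "Kobi is a knight" is false, as required.
Since Willa is a knave, "Noah is a knight" needs to be false, which holds.
As a knight, Enzo's statement "Kobi is a knight exactly when Willa is a knight" should be True; it is.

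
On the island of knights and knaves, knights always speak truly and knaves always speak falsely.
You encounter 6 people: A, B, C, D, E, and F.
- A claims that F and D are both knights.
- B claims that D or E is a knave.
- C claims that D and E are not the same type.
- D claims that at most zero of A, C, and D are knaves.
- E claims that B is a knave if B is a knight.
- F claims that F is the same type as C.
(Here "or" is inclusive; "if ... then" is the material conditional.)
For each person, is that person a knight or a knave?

A is a knight, B is a knight, C is a knight, D is a knight, E is a knave, and F is a knight.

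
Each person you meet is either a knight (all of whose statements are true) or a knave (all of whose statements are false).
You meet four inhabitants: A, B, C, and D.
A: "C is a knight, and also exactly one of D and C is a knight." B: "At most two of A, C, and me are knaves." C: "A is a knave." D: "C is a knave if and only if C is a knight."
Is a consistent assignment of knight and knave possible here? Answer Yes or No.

No

Checking all 16 assignments, each has at least one speaker whose statement's truth value contradicts their type.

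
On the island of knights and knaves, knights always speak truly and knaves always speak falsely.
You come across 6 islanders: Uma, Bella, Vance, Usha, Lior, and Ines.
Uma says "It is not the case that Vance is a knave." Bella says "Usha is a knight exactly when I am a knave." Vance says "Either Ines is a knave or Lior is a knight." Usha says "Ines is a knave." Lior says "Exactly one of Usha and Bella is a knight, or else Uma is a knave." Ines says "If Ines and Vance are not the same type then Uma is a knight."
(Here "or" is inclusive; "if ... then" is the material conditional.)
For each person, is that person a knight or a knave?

Uma (knight): "it is not the case that Vance is a knave" — True. ✓
Bella is a knight, so "Usha is a knight exactly when I am a knave" must be True — and it is.
As a knight, Vance's statement "either Ines is a knave or Lior is a knight" should be True; it is.
Since Usha is a knave, "Ines is a knave" needs to be false, which holds.
As a knight, Lior's statement "exactly one of Usha and Bella is a knight, or else Uma is a knave" should be True; it is.
Ines is a knight, and the claim "if Ines and Vance are not the same type then Uma is a knight" is indeed True.

Knights: Uma, Bella, Vance, Lior, and Ines. Knaves: Usha.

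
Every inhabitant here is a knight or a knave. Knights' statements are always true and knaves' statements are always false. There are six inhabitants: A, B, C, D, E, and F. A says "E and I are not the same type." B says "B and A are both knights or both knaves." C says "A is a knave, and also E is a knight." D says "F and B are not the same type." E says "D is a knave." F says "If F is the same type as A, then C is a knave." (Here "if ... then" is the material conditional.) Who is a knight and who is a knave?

A is a knight, B is a knave, C is a knave, D is a knight, E is a knave, and F is a knight.

As a knight, A's statement "E and I are not the same type" should be true; it is.
B is a knave; "B and A are both knights or both knaves" is false, as required.
C is a knave; "A is a knave, and also E is a knight" is false, as required.
As a knight, D's statement "F and B are not the same type" should be true; it is.
E is a knave, so "D is a knave" must be false — and it is.
F is a knight, and the claim "if F is the same type as A, then C is a knave" is indeed true.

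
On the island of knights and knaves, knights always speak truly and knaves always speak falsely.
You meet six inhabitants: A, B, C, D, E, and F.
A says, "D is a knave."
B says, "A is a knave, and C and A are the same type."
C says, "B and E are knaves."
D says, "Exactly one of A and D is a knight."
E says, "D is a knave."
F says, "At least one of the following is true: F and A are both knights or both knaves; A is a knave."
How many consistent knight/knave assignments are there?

2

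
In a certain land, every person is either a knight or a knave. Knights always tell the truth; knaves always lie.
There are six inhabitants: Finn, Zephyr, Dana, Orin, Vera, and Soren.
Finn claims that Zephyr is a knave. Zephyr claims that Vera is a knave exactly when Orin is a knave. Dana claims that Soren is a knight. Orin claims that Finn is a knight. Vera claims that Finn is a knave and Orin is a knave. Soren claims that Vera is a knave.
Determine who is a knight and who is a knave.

Knights: Finn, Dana, Orin, and Soren. Knaves: Zephyr and Vera.

As a knight, Finn's statement "Zephyr is a knave" should be True; it is.
As a knave, Zephyr's statement "Vera is a knave exactly when Orin is a knave" should be false; it is.
Dana (knight): "Soren is a knight" — True. ✓
Orin is a knight, so "Finn is a knight" must be True — and it is.
Vera is a knave; "Finn is a knave and Orin is a knave" is false, as required.
As a knight, Soren's statement "Vera is a knave" should be True; it is.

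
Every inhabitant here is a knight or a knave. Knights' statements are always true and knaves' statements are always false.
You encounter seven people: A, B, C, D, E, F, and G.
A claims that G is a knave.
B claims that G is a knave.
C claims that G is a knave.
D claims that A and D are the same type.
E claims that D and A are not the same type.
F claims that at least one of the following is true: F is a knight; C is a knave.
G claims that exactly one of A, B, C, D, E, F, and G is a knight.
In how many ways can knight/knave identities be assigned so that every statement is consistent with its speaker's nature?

4

Consistent assignments:
  A=knight, B=knight, C=knight, D=knight, E=knave, F=knight, G=knave
  A=knight, B=knight, C=knight, D=knight, E=knave, F=knave, G=knave
  A=knight, B=knight, C=knight, D=knave, E=knight, F=knight, G=knave
  A=knight, B=knight, C=knight, D=knave, E=knight, F=knave, G=knave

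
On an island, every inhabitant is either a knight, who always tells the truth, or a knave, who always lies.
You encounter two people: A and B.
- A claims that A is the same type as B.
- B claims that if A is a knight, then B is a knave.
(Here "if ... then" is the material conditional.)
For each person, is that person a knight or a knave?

Suppose A is a knight. Then A's statement "A is the same type as B" would have to be true. Checking the 2 ways to assign the others, none is consistent with every speaker.
(For instance, with B=knight, B's claim "if A is a knight, then B is a knave" comes out false where it would need to be true.)
So A must be a knave, making "A is the same type as B" false. Taking A=knave, B=knight, each remaining statement checks out:
  B (knight): "if A is a knight, then B is a knave" — true. ✓
This is the unique consistent assignment.

A is a knave and B is a knight.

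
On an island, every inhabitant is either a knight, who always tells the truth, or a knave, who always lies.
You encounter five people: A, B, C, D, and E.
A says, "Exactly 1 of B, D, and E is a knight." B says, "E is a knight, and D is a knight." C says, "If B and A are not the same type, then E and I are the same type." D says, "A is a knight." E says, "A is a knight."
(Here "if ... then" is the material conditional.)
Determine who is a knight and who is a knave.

A is a knave, B is a knave, C is a knight, D is a knave, and E is a knave.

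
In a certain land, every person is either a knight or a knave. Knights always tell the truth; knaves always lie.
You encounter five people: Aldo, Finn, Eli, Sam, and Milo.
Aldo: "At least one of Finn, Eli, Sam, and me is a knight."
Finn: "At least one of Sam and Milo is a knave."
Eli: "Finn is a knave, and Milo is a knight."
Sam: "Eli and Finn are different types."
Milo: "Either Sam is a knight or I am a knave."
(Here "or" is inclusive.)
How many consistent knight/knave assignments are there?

1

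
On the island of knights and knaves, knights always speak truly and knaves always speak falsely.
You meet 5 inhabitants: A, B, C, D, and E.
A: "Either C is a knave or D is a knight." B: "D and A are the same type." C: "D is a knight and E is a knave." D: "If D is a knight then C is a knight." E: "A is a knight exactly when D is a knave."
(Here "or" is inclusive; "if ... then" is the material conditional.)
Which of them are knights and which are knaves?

A is a knight, B is a knight, C is a knight, D is a knight, and E is a knave.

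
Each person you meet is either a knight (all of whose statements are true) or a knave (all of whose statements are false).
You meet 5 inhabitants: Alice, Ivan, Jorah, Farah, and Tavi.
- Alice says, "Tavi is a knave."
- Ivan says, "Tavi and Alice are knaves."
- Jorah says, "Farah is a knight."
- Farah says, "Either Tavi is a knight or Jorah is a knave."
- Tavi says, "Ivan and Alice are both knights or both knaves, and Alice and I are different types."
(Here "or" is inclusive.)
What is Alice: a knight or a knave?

Consistent assignments: {Alice=knave, Ivan=knave, Jorah=knight, Farah=knight, Tavi=knight}
In every consistent assignment, Alice is a knave.

Alice is a knave.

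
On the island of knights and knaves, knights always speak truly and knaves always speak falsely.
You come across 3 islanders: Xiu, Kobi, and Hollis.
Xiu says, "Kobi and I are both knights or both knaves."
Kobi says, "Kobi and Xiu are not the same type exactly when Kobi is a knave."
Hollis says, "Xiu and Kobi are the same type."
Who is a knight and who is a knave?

As a knight, Xiu's statement "Kobi and I are both knights or both knaves" should be True; it is.
Kobi is a knight; "Kobi and Xiu are not the same type exactly when Kobi is a knave" is True, as required.
Hollis (knight): "Xiu and Kobi are the same type" — True. ✓

Xiu is a knight, Kobi is a knight, and Hollis is a knight.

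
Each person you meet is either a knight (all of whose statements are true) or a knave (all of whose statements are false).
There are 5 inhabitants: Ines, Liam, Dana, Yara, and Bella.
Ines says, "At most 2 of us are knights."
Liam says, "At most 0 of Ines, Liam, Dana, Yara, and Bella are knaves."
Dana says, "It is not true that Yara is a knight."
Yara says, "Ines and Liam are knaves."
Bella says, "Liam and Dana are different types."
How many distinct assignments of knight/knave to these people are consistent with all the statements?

0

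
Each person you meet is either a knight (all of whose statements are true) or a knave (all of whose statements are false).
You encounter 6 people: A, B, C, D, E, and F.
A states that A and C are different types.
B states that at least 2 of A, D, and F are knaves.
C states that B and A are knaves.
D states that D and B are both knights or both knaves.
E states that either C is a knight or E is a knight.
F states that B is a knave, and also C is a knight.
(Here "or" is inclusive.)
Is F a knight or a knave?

F is a knave.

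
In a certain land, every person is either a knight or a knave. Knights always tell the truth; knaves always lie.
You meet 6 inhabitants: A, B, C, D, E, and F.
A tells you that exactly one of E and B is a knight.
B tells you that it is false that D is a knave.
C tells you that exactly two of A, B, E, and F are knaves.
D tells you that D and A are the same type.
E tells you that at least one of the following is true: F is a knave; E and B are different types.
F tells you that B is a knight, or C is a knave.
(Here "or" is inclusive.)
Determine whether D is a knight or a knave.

Consistent assignments: {A=knight, B=knave, C=knight, D=knave, E=knight, F=knave}; {A=knight, B=knave, C=knave, D=knave, E=knight, F=knight}
In every consistent assignment, D is a knave.

D is a knave.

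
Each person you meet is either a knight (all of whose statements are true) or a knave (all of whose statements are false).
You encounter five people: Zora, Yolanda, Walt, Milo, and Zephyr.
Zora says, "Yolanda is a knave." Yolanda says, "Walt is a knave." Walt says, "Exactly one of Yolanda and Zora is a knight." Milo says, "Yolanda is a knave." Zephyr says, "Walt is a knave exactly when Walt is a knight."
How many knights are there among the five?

3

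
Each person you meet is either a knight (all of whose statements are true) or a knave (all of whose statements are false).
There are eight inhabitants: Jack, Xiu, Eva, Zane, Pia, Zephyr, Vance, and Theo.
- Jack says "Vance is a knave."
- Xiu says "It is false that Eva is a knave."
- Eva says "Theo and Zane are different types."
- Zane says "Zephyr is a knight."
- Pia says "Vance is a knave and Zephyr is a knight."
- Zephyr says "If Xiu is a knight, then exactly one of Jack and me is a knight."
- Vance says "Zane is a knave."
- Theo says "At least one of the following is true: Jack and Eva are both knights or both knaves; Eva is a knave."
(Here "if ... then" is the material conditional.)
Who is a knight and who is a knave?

Knights: Jack, Zane, Pia, Zephyr, and Theo. Knaves: Xiu, Eva, and Vance.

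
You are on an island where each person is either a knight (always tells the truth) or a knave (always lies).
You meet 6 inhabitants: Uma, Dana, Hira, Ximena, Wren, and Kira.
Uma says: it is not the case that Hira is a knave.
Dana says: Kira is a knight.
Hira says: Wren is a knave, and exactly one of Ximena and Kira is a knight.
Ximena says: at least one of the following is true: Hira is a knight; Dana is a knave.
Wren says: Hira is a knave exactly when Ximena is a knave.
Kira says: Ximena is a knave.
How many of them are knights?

3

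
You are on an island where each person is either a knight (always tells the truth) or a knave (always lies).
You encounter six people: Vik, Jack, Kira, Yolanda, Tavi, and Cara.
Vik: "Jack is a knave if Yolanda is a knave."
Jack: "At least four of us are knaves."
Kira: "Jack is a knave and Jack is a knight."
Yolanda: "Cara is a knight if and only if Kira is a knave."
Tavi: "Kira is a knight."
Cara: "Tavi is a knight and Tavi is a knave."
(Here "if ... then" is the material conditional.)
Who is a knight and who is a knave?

Vik is a knave; "Jack is a knave if Yolanda is a knave" is false, as required.
As a knight, Jack's statement "at least four of us are knaves" should be true; it is.
Kira (knave): "Jack is a knave and Jack is a knight" — false. ✓
Yolanda is a knave; "Cara is a knight if and only if Kira is a knave" is false, as required.
Tavi (knave): "Kira is a knight" — false. ✓
Since Cara is a knave, "Tavi is a knight and Tavi is a knave" needs to be false, which holds.

Vik is a knave, Jack is a knight, Kira is a knave, Yolanda is a knave, Tavi is a knave, and Cara is a knave.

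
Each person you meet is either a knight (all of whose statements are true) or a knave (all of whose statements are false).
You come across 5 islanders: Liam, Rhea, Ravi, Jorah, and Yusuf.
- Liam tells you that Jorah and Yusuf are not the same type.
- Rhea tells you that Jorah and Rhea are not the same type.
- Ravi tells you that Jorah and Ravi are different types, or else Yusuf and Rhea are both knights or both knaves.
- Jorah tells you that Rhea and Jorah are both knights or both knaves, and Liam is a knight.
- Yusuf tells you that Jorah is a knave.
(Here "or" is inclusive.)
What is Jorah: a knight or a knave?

Jorah is a knave.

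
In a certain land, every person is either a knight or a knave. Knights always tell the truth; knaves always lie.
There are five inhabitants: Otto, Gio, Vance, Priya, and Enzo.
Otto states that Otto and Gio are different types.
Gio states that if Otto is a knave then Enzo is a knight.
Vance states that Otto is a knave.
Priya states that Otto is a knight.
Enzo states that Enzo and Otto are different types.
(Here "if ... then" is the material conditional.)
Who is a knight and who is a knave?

Otto is a knave, Gio is a knave, Vance is a knight, Priya is a knave, and Enzo is a knave.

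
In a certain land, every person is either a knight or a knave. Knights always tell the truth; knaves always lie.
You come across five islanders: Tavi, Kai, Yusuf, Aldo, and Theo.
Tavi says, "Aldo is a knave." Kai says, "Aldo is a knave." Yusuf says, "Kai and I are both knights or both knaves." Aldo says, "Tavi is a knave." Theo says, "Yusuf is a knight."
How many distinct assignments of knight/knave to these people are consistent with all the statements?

2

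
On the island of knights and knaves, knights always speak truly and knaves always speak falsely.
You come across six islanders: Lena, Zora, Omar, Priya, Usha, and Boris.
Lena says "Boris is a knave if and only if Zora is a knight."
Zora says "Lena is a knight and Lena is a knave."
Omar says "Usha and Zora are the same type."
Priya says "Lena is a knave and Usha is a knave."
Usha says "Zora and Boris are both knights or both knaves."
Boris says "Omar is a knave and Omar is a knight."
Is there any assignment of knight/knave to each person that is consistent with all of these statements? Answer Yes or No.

Yes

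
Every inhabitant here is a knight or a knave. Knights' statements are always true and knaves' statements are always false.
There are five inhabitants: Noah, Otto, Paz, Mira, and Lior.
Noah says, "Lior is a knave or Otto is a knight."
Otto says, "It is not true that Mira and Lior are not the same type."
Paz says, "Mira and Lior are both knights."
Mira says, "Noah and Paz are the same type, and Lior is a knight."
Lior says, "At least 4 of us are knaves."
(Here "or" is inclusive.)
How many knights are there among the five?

2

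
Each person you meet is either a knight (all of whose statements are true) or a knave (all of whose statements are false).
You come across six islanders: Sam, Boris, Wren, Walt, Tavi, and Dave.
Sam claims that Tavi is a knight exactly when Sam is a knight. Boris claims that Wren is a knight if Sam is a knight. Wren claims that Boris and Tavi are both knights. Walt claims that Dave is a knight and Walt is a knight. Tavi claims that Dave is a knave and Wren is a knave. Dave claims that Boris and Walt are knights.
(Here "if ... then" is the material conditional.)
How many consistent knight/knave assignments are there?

1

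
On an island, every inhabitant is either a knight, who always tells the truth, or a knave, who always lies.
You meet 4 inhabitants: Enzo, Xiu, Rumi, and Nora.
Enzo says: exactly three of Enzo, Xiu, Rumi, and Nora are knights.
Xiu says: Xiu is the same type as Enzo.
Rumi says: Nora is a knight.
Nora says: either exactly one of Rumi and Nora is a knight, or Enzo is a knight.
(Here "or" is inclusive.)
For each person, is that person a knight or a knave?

Enzo is a knight, Xiu is a knave, Rumi is a knight, and Nora is a knight.

As a knight, Enzo's statement "exactly three of Enzo, Xiu, Rumi, and Nora are knights" should be True; it is.
Since Xiu is a knave, "Xiu is the same type as Enzo" needs to be false, which holds.
Rumi is a knight; "Nora is a knight" is True, as required.
Nora is a knight, so "either exactly one of Rumi and Nora is a knight, or Enzo is a knight" must be True — and it is.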